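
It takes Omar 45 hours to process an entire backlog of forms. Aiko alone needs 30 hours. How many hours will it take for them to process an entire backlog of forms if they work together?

18 hours

Combined rate: 1/45 + 1/30 = (2 + 3)/90 = 5/90 = 1/18 per hour.
Time = 1 ÷ (1/18) = 18 hours.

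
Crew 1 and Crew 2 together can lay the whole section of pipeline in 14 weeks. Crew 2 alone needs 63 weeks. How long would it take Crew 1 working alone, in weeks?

18 weeks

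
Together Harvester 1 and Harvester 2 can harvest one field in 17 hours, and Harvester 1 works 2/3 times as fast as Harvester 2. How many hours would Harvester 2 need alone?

85/3 hours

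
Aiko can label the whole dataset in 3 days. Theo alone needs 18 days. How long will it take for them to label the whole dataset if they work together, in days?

With two workers the combined time is the product over the sum: 3·18/(3+18) = 54/21 = 18/7 days.

18/7 days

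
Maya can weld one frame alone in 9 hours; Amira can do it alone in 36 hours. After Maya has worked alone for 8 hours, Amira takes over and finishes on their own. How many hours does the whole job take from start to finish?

In 8 hours Maya does 8/9 of the job, leaving 1/9.
Amira works at 1/36 per hour, so finishing takes 1/9 ÷ 1/36 = 4 hours.
Total time = 8 + 4 = 12 hours.

12 hours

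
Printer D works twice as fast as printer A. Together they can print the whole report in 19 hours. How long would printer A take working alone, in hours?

Let printer A's rate be r; then printer D's rate is 2r, so together (2 + 1)r = 3r = 1/19.
Thus r = 1/57 per hour.
Printer A alone: 57 hours; printer D alone: 57/2 hours.

57 hours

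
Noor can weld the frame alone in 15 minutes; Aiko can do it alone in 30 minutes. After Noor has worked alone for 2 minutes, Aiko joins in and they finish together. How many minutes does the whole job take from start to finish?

In 2 minutes Noor does 2/15 of the job, leaving 13/15.
Noor and Aiko together work at 1/10 per minute, so finishing takes 13/15 ÷ 1/10 = 26/3 minutes.
Total time = 2 + 26/3 = 32/3 minutes.

32/3 minutes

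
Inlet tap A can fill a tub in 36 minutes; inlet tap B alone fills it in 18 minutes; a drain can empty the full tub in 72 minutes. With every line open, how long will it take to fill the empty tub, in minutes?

Net rate = 1/36 + 1/18 − 1/72 = (2 + 4 − 1)/72 = 5/72 per minute.
Filling time = 1 ÷ (5/72) = 72/5 minutes.

72/5 minutes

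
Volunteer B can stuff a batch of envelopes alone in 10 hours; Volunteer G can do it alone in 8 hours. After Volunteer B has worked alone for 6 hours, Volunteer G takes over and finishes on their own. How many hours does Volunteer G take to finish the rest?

16/5 hours

In 6 hours Volunteer B does 6/10 = 3/5 of the job, leaving 2/5.
Volunteer G works at 1/8 per hour, so finishing takes 2/5 ÷ 1/8 = 16/5 hours.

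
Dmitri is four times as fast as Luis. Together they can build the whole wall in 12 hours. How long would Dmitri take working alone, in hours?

Let Luis's rate be r; then Dmitri's rate is 4r, so together (4 + 1)r = 5r = 1/12.
Thus r = 1/60 per hour.
Luis alone: 60 hours; Dmitri alone: 15 hours.

15 hours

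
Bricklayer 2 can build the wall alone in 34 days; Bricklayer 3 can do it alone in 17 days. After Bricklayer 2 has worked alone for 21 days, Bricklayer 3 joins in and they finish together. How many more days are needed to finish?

In 21 days Bricklayer 2 does 21/34 of the job, leaving 13/34.
Bricklayer 2 and Bricklayer 3 together work at 3/34 per day, so finishing takes 13/34 ÷ 3/34 = 13/3 days.

13/3 days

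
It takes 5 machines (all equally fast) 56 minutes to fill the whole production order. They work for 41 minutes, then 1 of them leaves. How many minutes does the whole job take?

One machine does 1/280 of the job per minute.
After 41 minutes with 5 machines, 41/56 is done (15/56 left).
With 4 machines the rate is 4/280 = 1/70, so the rest takes 15/56 ÷ 1/70 = 75/4 minutes.
Total = 41 + 75/4 = 239/4 minutes.

239/4 minutes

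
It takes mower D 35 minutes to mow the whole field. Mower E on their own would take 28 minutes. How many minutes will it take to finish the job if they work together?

140/9 minutes

Combined rate: 1/35 + 1/28 = (4 + 5)/140 = 9/140 per minute.
Time = 1 ÷ (9/140) = 140/9 minutes.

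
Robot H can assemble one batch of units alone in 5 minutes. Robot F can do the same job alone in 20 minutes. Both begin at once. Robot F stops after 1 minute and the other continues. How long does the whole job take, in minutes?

19/4 minutes

In the first 1 minute the combined rate is 1/4, so 1/4 of the job is done, leaving 3/4.
After Robot F leaves the rate is 1/5 per minute; the remaining 3/4 takes 15/4 minutes.
Total = 1 + 15/4 = 19/4 minutes.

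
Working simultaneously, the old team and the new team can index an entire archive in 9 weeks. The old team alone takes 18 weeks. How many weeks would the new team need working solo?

18 weeks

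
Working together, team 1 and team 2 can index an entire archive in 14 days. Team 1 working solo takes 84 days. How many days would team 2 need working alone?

84/5 days

Combined rate is 1/14 per day.
Known contribution: 1/84 per day.
So team 2's rate is 1/14 − 1/84 = 5/84, meaning 84/5 days alone.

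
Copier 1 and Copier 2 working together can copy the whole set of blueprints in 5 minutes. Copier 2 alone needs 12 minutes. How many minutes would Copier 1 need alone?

Combined rate is 1/5 per minute.
Known contribution: 1/12 per minute.
So Copier 1's rate is 1/5 − 1/12 = 7/60, meaning 60/7 minutes alone.

60/7 minutes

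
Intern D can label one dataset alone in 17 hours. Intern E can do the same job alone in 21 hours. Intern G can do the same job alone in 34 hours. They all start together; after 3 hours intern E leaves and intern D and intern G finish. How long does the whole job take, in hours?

68/7 hours

In the first 3 hours the combined rate is 97/714, so 97/238 of the job is done, leaving 141/238.
After intern E leaves the rate is 3/34 per hour; the remaining 141/238 takes 47/7 hours.
Total = 3 + 47/7 = 68/7 hours.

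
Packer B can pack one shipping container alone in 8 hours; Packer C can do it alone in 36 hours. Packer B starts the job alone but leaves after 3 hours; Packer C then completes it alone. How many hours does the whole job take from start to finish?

51/2 hours

In 3 hours Packer B does 3/8 of the job, leaving 5/8.
Packer C works at 1/36 per hour, so finishing takes 5/8 ÷ 1/36 = 45/2 hours.
Total time = 3 + 45/2 = 51/2 hours.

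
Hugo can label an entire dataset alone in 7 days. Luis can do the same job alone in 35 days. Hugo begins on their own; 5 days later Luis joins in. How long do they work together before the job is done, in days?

5/3 days

In the first 5 days Hugo alone does 5/7 of the job, leaving 2/7.
Once everyone is working, combined rate: 1/7 + 1/35 = (5 + 1)/35 = 6/35 per day.
Remaining 2/7 at 6/35 per day takes 5/3 days.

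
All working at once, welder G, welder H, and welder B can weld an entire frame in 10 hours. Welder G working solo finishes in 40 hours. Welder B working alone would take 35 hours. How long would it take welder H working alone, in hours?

Combined rate is 1/10 per hour.
Known contribution: 1/40 + 1/35 = (7 + 8)/280 = 15/280 = 3/56 per hour.
So welder H's rate is 1/10 − 3/56 = 13/280, meaning 280/13 hours alone.

280/13 hours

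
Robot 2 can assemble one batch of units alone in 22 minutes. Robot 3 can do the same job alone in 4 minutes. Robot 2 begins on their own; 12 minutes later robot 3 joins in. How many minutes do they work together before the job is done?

20/13 minutes

In the first 12 minutes robot 2 alone does 12/22 = 6/11 of the job, leaving 5/11.
Once everyone is working, combined rate: 1/22 + 1/4 = (2 + 11)/44 = 13/44 per minute.
Remaining 5/11 at 13/44 per minute takes 20/13 minutes.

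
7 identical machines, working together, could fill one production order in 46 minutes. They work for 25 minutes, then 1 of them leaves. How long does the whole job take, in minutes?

One machine does 1/322 of the job per minute.
After 25 minutes with 7 machines, 25/46 is done (21/46 left).
With 6 machines the rate is 6/322 = 3/161, so the rest takes 21/46 ÷ 3/161 = 49/2 minutes.
Total = 25 + 49/2 = 99/2 minutes.

99/2 minutes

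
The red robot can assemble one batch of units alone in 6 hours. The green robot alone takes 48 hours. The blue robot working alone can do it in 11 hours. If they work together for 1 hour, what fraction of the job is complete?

Combined rate: 1/6 + 1/48 + 1/11 = (88 + 11 + 48)/528 = 147/528 = 49/176 per hour.
In 1 hour they complete 1·49/176 = 49/176 of the job.

49/176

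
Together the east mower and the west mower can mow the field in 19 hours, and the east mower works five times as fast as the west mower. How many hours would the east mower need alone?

114/5 hours

Let the west mower's rate be r; then the east mower's rate is 5r, so together (5 + 1)r = 6r = 1/19.
Thus r = 1/114 per hour.
The west mower alone: 114 hours; the east mower alone: 114/5 hours.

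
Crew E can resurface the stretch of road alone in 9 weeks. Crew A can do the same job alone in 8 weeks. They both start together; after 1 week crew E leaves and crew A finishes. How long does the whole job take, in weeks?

In the first 1 week the combined rate is 17/72, so 17/72 of the job is done, leaving 55/72.
After crew E leaves the rate is 1/8 per week; the remaining 55/72 takes 55/9 weeks.
Total = 1 + 55/9 = 64/9 weeks.

64/9 weeks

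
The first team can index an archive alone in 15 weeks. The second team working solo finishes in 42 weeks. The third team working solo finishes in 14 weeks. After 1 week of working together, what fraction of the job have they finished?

17/105

Combined rate: 1/15 + 1/42 + 1/14 = (14 + 5 + 15)/210 = 34/210 = 17/105 per week.
In 1 week they complete 1·17/105 = 17/105 of the job.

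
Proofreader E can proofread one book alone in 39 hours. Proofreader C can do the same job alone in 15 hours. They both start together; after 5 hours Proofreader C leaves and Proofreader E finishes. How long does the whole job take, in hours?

26 hours

In the first 5 hours the combined rate is 6/65, so 6/13 of the job is done, leaving 7/13.
After Proofreader C leaves the rate is 1/39 per hour; the remaining 7/13 takes 21 hours.
Total = 5 + 21 = 26 hours.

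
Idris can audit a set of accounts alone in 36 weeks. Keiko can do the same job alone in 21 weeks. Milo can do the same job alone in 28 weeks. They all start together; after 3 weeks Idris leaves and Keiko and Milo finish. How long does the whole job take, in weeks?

11 weeks

In the first 3 weeks the combined rate is 1/9, so 1/3 of the job is done, leaving 2/3.
After Idris leaves the rate is 1/12 per week; the remaining 2/3 takes 8 weeks.
Total = 3 + 8 = 11 weeks.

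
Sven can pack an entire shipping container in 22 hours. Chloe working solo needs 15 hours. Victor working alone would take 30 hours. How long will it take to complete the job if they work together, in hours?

Combined rate: 1/22 + 1/15 + 1/30 = (15 + 22 + 11)/330 = 48/330 = 8/55 per hour.
Time = 1 ÷ (8/55) = 55/8 hours.

55/8 hours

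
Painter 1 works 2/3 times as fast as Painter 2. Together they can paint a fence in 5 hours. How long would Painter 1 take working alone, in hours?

25/2 hours

Let Painter 2's rate be r; then Painter 1's rate is (2/3)r, so together (2/3 + 1)r = (5/3)r = 1/5.
Thus r = 3/25 per hour.
Painter 2 alone: 25/3 hours; Painter 1 alone: 25/2 hours.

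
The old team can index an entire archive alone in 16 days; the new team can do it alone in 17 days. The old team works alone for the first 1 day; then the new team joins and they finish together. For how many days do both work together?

85/11 days

In 1 day the old team does 1/16 of the job, leaving 15/16.
The old team and the new team together work at 33/272 per day, so finishing takes 15/16 ÷ 33/272 = 85/11 days.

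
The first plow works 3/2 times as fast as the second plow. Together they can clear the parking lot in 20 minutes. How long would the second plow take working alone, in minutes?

Let the second plow's rate be r; then the first plow's rate is (3/2)r, so together (3/2 + 1)r = (5/2)r = 1/20.
Thus r = 1/50 per minute.
The second plow alone: 50 minutes; the first plow alone: 100/3 minutes.

50 minutes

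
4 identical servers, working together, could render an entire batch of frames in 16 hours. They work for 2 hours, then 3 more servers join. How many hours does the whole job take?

One server does 1/64 of the job per hour.
After 2 hours with 4 servers, 1/8 is done (7/8 left).
With 7 servers the rate is 7/64, so the rest takes 7/8 ÷ 7/64 = 8 hours.
Total = 2 + 8 = 10 hours.

10 hours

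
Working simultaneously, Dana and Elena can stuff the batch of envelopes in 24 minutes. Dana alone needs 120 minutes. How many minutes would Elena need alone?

30 minutes

Combined rate is 1/24 per minute.
Known contribution: 1/120 per minute.
So Elena's rate is 1/24 − 1/120 = 1/30, meaning 30 minutes alone.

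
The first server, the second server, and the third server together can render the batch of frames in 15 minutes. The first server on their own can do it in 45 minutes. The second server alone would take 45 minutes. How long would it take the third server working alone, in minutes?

45 minutes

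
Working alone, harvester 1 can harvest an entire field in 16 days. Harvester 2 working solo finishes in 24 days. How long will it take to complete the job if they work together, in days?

48/5 days

Combined rate: 1/16 + 1/24 = (3 + 2)/48 = 5/48 per day.
Time = 1 ÷ (5/48) = 48/5 days.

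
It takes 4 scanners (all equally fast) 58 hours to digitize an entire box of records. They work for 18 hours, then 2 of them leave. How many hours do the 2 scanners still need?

One scanner does 1/232 of the job per hour.
After 18 hours with 4 scanners, 9/29 is done (20/29 left).
With 2 scanners the rate is 2/232 = 1/116, so the rest takes 20/29 ÷ 1/116 = 80 hours.

80 hours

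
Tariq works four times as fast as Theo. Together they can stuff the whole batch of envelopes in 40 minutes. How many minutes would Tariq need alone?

50 minutes

Let Theo's rate be r; then Tariq's rate is 4r, so together (4 + 1)r = 5r = 1/40.
Thus r = 1/200 per minute.
Theo alone: 200 minutes; Tariq alone: 50 minutes.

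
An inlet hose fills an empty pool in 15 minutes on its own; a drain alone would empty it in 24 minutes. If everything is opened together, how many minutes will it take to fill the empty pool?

40 minutes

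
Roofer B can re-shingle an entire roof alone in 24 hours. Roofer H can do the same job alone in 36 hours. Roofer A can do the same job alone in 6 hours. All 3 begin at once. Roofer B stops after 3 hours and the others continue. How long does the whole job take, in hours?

9/2 hours

In the first 3 hours the combined rate is 17/72, so 17/24 of the job is done, leaving 7/24.
After Roofer B leaves the rate is 7/36 per hour; the remaining 7/24 takes 3/2 hours.
Total = 3 + 3/2 = 9/2 hours.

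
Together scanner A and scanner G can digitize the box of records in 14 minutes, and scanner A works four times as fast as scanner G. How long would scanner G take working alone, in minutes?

Let scanner G's rate be r; then scanner A's rate is 4r, so together (4 + 1)r = 5r = 1/14.
Thus r = 1/70 per minute.
Scanner G alone: 70 minutes; scanner A alone: 35/2 minutes.

70 minutes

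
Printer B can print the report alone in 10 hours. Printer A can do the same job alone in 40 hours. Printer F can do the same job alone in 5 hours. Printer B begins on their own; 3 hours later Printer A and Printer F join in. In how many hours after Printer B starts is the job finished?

67/13 hours

In the first 3 hours Printer B alone does 3/10 of the job, leaving 7/10.
Once everyone is working, combined rate: 1/10 + 1/40 + 1/5 = (4 + 1 + 8)/40 = 13/40 per hour.
Remaining 7/10 at 13/40 per hour takes 28/13 hours.
Total from the start = 3 + 28/13 = 67/13 hours.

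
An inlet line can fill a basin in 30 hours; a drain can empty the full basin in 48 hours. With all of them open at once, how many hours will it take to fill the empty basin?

80 hours

Net rate = 1/30 − 1/48 = (8 − 5)/240 = 3/240 = 1/80 per hour.
Filling time = 1 ÷ (1/80) = 80 hours.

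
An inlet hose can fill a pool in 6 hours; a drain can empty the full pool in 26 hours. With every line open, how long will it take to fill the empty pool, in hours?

39/5 hours

Net rate = 1/6 − 1/26 = (13 − 3)/78 = 10/78 = 5/39 per hour.
Filling time = 1 ÷ (5/39) = 39/5 hours.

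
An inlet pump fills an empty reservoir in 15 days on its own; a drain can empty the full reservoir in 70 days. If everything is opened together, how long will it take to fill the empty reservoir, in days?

210/11 days

Net rate = 1/15 − 1/70 = (14 − 3)/210 = 11/210 per day.
Filling time = 1 ÷ (11/210) = 210/11 days.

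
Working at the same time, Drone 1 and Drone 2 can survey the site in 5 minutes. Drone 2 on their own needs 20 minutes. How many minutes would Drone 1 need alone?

20/3 minutes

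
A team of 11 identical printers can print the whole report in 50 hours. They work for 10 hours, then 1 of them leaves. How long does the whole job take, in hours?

One printer does 1/550 of the job per hour.
After 10 hours with 11 printers, 1/5 is done (4/5 left).
With 10 printers the rate is 10/550 = 1/55, so the rest takes 4/5 ÷ 1/55 = 44 hours.
Total = 10 + 44 = 54 hours.

54 hours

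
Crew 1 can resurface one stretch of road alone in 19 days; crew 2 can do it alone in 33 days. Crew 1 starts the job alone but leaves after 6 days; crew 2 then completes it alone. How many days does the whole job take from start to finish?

543/19 days

In 6 days crew 1 does 6/19 of the job, leaving 13/19.
Crew 2 works at 1/33 per day, so finishing takes 13/19 ÷ 1/33 = 429/19 days.
Total time = 6 + 429/19 = 543/19 days.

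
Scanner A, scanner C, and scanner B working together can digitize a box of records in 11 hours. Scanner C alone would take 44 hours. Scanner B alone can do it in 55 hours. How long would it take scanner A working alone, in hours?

20 hours

Combined rate is 1/11 per hour.
Known contribution: 1/44 + 1/55 = (5 + 4)/220 = 9/220 per hour.
So scanner A's rate is 1/11 − 9/220 = 1/20, meaning 20 hours alone.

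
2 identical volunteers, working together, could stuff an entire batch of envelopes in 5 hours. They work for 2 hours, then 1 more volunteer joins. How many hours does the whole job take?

One volunteer does 1/10 of the job per hour.
After 2 hours with 2 volunteers, 2/5 is done (3/5 left).
With 3 volunteers the rate is 3/10, so the rest takes 3/5 ÷ 3/10 = 2 hours.
Total = 2 + 2 = 4 hours.

4 hours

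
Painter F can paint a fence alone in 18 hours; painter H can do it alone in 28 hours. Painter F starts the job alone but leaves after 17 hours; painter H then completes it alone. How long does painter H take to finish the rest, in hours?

In 17 hours painter F does 17/18 of the job, leaving 1/18.
Painter H works at 1/28 per hour, so finishing takes 1/18 ÷ 1/28 = 14/9 hours.

14/9 hours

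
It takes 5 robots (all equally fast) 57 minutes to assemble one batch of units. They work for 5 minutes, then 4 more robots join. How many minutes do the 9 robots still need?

260/9 minutes

One robot does 1/285 of the job per minute.
After 5 minutes with 5 robots, 5/57 is done (52/57 left).
With 9 robots the rate is 9/285 = 3/95, so the rest takes 52/57 ÷ 3/95 = 260/9 minutes.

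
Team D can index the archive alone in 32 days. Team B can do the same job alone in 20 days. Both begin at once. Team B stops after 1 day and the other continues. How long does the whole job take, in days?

152/5 days

In the first 1 day the combined rate is 13/160, so 13/160 of the job is done, leaving 147/160.
After Team B leaves the rate is 1/32 per day; the remaining 147/160 takes 147/5 days.
Total = 1 + 147/5 = 152/5 days.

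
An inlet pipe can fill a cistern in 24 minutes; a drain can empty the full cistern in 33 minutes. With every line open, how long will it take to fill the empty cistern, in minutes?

Net rate = 1/24 − 1/33 = (11 − 8)/264 = 3/264 = 1/88 per minute.
Filling time = 1 ÷ (1/88) = 88 minutes.

88 minutes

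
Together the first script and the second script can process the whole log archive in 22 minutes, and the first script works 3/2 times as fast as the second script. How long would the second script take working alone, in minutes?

55 minutes

Let the second script's rate be r; then the first script's rate is (3/2)r, so together (3/2 + 1)r = (5/2)r = 1/22.
Thus r = 1/55 per minute.
The second script alone: 55 minutes; the first script alone: 110/3 minutes.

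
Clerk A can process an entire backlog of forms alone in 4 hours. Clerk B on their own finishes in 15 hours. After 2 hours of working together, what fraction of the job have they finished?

Combined rate: 1/4 + 1/15 = (15 + 4)/60 = 19/60 per hour.
In 2 hours they complete 2·19/60 = 19/30 of the job.

19/30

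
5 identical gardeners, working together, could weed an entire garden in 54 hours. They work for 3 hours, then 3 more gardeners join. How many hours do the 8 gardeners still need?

255/8 hours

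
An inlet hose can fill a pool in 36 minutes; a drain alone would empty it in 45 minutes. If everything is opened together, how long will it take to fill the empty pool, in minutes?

180 minutes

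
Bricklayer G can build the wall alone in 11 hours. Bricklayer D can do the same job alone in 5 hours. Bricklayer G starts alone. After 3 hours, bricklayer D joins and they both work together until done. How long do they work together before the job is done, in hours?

In the first 3 hours bricklayer G alone does 3/11 of the job, leaving 8/11.
Once everyone is working, combined rate: 1/11 + 1/5 = (5 + 11)/55 = 16/55 per hour.
Remaining 8/11 at 16/55 per hour takes 5/2 hours.

5/2 hours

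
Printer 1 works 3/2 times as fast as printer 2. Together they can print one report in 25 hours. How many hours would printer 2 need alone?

Let printer 2's rate be r; then printer 1's rate is (3/2)r, so together (3/2 + 1)r = (5/2)r = 1/25.
Thus r = 2/125 per hour.
Printer 2 alone: 125/2 hours; printer 1 alone: 125/3 hours.

125/2 hours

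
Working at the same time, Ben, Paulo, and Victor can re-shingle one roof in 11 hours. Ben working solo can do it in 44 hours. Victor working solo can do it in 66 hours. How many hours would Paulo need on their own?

Combined rate is 1/11 per hour.
Known contribution: 1/44 + 1/66 = (3 + 2)/132 = 5/132 per hour.
So Paulo's rate is 1/11 − 5/132 = 7/132, meaning 132/7 hours alone.

132/7 hours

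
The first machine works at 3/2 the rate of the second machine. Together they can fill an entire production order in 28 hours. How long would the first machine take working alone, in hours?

Let the second machine's rate be r; then the first machine's rate is (3/2)r, so together (3/2 + 1)r = (5/2)r = 1/28.
Thus r = 1/70 per hour.
The second machine alone: 70 hours; the first machine alone: 140/3 hours.

140/3 hours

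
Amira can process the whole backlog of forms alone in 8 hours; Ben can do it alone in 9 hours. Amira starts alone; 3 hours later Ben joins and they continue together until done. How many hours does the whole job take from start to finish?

96/17 hours

In 3 hours Amira does 3/8 of the job, leaving 5/8.
Amira and Ben together work at 17/72 per hour, so finishing takes 5/8 ÷ 17/72 = 45/17 hours.
Total time = 3 + 45/17 = 96/17 hours.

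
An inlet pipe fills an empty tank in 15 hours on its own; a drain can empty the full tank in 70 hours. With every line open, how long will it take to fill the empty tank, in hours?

210/11 hours

Net rate = 1/15 − 1/70 = (14 − 3)/210 = 11/210 per hour.
Filling time = 1 ÷ (11/210) = 210/11 hours.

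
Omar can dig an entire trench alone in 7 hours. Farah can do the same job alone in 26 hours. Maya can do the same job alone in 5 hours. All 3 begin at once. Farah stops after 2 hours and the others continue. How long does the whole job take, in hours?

In the first 2 hours the combined rate is 347/910, so 347/455 of the job is done, leaving 108/455.
After Farah leaves the rate is 12/35 per hour; the remaining 108/455 takes 9/13 hours.
Total = 2 + 9/13 = 35/13 hours.

35/13 hours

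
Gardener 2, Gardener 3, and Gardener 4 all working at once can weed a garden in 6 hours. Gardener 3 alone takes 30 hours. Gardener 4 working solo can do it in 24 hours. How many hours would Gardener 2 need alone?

120/11 hours

Combined rate is 1/6 per hour.
Known contribution: 1/30 + 1/24 = (4 + 5)/120 = 9/120 = 3/40 per hour.
So Gardener 2's rate is 1/6 − 3/40 = 11/120, meaning 120/11 hours alone.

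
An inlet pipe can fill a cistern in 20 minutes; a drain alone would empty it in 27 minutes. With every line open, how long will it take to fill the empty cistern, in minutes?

540/7 minutes

Net rate = 1/20 − 1/27 = (27 − 20)/540 = 7/540 per minute.
Filling time = 1 ÷ (7/540) = 540/7 minutes.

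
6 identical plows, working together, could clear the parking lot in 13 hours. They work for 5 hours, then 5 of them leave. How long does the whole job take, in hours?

53 hours

One plow does 1/78 of the job per hour.
After 5 hours with 6 plows, 5/13 is done (8/13 left).
With 1 plow the rate is 1/78, so the rest takes 8/13 ÷ 1/78 = 48 hours.
Total = 5 + 48 = 53 hours.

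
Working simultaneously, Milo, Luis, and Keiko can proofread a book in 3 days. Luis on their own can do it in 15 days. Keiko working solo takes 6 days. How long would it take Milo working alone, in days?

10 days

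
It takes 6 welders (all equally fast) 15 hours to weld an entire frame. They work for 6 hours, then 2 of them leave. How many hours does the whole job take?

One welder does 1/90 of the job per hour.
After 6 hours with 6 welders, 2/5 is done (3/5 left).
With 4 welders the rate is 4/90 = 2/45, so the rest takes 3/5 ÷ 2/45 = 27/2 hours.
Total = 6 + 27/2 = 39/2 hours.

39/2 hours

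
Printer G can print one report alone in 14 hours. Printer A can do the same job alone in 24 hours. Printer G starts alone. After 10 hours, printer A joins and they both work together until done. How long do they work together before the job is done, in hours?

48/19 hours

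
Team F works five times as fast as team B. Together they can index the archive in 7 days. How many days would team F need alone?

Let team B's rate be r; then team F's rate is 5r, so together (5 + 1)r = 6r = 1/7.
Thus r = 1/42 per day.
Team B alone: 42 days; team F alone: 42/5 days.

42/5 days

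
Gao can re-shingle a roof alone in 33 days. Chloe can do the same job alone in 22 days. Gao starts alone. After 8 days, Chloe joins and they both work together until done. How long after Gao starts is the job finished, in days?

18 days

In the first 8 days Gao alone does 8/33 of the job, leaving 25/33.
Once everyone is working, combined rate: 1/33 + 1/22 = (2 + 3)/66 = 5/66 per day.
Remaining 25/33 at 5/66 per day takes 10 days.
Total from the start = 8 + 10 = 18 days.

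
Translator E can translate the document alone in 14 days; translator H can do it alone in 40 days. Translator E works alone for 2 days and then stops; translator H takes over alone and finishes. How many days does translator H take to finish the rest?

240/7 days

In 2 days translator E does 2/14 = 1/7 of the job, leaving 6/7.
Translator H works at 1/40 per day, so finishing takes 6/7 ÷ 1/40 = 240/7 days.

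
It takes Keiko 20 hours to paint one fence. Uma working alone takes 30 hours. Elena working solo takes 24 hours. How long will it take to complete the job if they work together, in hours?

8 hours

Combined rate: 1/20 + 1/30 + 1/24 = (6 + 4 + 5)/120 = 15/120 = 1/8 per hour.
Time = 1 ÷ (1/8) = 8 hours.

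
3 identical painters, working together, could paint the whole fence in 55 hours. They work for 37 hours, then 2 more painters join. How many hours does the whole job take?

One painter does 1/165 of the job per hour.
After 37 hours with 3 painters, 37/55 is done (18/55 left).
With 5 painters the rate is 5/165 = 1/33, so the rest takes 18/55 ÷ 1/33 = 54/5 hours.
Total = 37 + 54/5 = 239/5 hours.

239/5 hours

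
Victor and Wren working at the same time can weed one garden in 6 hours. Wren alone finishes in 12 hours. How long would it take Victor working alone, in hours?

Combined rate is 1/6 per hour.
Known contribution: 1/12 per hour.
So Victor's rate is 1/6 − 1/12 = 1/12, meaning 12 hours alone.

12 hours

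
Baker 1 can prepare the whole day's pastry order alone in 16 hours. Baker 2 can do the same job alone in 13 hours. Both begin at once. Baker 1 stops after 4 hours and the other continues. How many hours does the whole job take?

39/4 hours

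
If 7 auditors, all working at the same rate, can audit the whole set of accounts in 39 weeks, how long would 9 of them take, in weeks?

Total work is 7·39 = 273 auditor-weeks.
With 9 auditors: 273/9 = 91/3 weeks.

91/3 weeks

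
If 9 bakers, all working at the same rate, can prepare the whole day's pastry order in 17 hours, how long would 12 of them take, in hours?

51/4 hours

Total work is 9·17 = 153 baker-hours.
With 12 bakers: 153/12 = 51/4 hours.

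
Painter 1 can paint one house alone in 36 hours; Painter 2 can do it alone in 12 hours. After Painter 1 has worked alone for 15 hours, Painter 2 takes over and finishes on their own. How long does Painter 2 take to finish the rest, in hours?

7 hours

In 15 hours Painter 1 does 15/36 = 5/12 of the job, leaving 7/12.
Painter 2 works at 1/12 per hour, so finishing takes 7/12 ÷ 1/12 = 7 hours.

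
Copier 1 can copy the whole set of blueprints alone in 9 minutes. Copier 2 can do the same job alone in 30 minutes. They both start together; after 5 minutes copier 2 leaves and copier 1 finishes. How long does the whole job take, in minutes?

15/2 minutes

In the first 5 minutes the combined rate is 13/90, so 13/18 of the job is done, leaving 5/18.
After copier 2 leaves the rate is 1/9 per minute; the remaining 5/18 takes 5/2 minutes.
Total = 5 + 5/2 = 15/2 minutes.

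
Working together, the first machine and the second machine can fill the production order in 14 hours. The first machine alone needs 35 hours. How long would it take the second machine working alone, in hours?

Combined rate is 1/14 per hour.
Known contribution: 1/35 per hour.
So the second machine's rate is 1/14 − 1/35 = 3/70, meaning 70/3 hours alone.

70/3 hours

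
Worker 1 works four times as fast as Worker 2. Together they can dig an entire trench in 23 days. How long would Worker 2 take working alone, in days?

115 days

Let Worker 2's rate be r; then Worker 1's rate is 4r, so together (4 + 1)r = 5r = 1/23.
Thus r = 1/115 per day.
Worker 2 alone: 115 days; Worker 1 alone: 115/4 days.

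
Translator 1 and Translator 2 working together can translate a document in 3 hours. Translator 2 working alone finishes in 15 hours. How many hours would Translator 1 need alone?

Combined rate is 1/3 per hour.
Known contribution: 1/15 per hour.
So Translator 1's rate is 1/3 − 1/15 = 4/15, meaning 15/4 hours alone.

15/4 hours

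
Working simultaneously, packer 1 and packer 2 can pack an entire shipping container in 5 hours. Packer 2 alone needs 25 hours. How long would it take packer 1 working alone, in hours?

25/4 hours

Combined rate is 1/5 per hour.
Known contribution: 1/25 per hour.
So packer 1's rate is 1/5 − 1/25 = 4/25, meaning 25/4 hours alone.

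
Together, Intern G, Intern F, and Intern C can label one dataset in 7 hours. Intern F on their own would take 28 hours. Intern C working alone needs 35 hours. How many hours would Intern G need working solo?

Combined rate is 1/7 per hour.
Known contribution: 1/28 + 1/35 = (5 + 4)/140 = 9/140 per hour.
So Intern G's rate is 1/7 − 9/140 = 11/140, meaning 140/11 hours alone.

140/11 hours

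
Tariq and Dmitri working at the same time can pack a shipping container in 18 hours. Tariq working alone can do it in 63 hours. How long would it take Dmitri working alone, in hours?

Combined rate is 1/18 per hour.
Known contribution: 1/63 per hour.
So Dmitri's rate is 1/18 − 1/63 = 5/126, meaning 126/5 hours alone.

126/5 hours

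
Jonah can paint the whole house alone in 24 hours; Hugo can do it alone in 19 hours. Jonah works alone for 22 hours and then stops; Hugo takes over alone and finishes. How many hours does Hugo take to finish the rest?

19/12 hours

In 22 hours Jonah does 22/24 = 11/12 of the job, leaving 1/12.
Hugo works at 1/19 per hour, so finishing takes 1/12 ÷ 1/19 = 19/12 hours.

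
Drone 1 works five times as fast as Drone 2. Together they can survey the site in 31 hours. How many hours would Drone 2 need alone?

186 hours

Let Drone 2's rate be r; then Drone 1's rate is 5r, so together (5 + 1)r = 6r = 1/31.
Thus r = 1/186 per hour.
Drone 2 alone: 186 hours; Drone 1 alone: 186/5 hours.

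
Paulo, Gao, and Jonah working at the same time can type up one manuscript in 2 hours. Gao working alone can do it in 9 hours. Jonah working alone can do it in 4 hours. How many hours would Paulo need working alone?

36/5 hours

Combined rate is 1/2 per hour.
Known contribution: 1/9 + 1/4 = (4 + 9)/36 = 13/36 per hour.
So Paulo's rate is 1/2 − 13/36 = 5/36, meaning 36/5 hours alone.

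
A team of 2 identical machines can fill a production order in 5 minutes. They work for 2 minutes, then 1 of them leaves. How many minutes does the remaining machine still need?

6 minutes

One machine does 1/10 of the job per minute.
After 2 minutes with 2 machines, 2/5 is done (3/5 left).
With 1 machine the rate is 1/10, so the rest takes 3/5 ÷ 1/10 = 6 minutes.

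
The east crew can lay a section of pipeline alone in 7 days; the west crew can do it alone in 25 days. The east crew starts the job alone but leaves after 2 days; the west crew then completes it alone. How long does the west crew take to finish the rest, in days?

125/7 days

In 2 days the east crew does 2/7 of the job, leaving 5/7.
The west crew works at 1/25 per day, so finishing takes 5/7 ÷ 1/25 = 125/7 days.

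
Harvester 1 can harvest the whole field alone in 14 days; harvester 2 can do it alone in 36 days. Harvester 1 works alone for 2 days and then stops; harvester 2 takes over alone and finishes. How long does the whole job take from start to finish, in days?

In 2 days harvester 1 does 2/14 = 1/7 of the job, leaving 6/7.
Harvester 2 works at 1/36 per day, so finishing takes 6/7 ÷ 1/36 = 216/7 days.
Total time = 2 + 216/7 = 230/7 days.

230/7 days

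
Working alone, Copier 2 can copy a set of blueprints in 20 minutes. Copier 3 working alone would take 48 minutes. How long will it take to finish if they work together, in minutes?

Combined rate: 1/20 + 1/48 = (12 + 5)/240 = 17/240 per minute.
Time = 1 ÷ (17/240) = 240/17 minutes.

240/17 minutes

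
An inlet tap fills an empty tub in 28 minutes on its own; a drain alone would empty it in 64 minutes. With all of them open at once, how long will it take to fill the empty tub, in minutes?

448/9 minutes

Net rate = 1/28 − 1/64 = (16 − 7)/448 = 9/448 per minute.
Filling time = 1 ÷ (9/448) = 448/9 minutes.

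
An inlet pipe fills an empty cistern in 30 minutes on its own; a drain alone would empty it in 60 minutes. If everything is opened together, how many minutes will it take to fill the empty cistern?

60 minutes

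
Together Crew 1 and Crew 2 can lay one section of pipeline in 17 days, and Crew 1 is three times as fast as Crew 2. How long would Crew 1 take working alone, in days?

Let Crew 2's rate be r; then Crew 1's rate is 3r, so together (3 + 1)r = 4r = 1/17.
Thus r = 1/68 per day.
Crew 2 alone: 68 days; Crew 1 alone: 68/3 days.

68/3 days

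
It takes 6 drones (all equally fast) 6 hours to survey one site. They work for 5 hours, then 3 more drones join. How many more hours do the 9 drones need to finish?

One drone does 1/36 of the job per hour.
After 5 hours with 6 drones, 5/6 is done (1/6 left).
With 9 drones the rate is 9/36 = 1/4, so the rest takes 1/6 ÷ 1/4 = 2/3 hours.

2/3 hours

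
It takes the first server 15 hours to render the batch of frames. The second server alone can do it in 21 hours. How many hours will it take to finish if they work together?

With two workers the combined time is the product over the sum: 15·21/(15+21) = 315/36 = 35/4 hours.

35/4 hours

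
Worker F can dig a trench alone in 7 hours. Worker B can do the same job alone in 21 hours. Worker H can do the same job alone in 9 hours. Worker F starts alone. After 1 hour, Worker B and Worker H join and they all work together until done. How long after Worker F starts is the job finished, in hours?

73/19 hours

In the first 1 hour Worker F alone does 1/7 of the job, leaving 6/7.
Once everyone is working, combined rate: 1/7 + 1/21 + 1/9 = (9 + 3 + 7)/63 = 19/63 per hour.
Remaining 6/7 at 19/63 per hour takes 54/19 hours.
Total from the start = 1 + 54/19 = 73/19 hours.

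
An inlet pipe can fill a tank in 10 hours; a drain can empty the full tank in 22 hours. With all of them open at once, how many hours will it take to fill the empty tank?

55/3 hours

Net rate = 1/10 − 1/22 = (11 − 5)/110 = 6/110 = 3/55 per hour.
Filling time = 1 ÷ (3/55) = 55/3 hours.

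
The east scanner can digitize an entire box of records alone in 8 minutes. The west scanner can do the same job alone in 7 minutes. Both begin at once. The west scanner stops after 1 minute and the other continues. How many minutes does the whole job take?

In the first 1 minute the combined rate is 15/56, so 15/56 of the job is done, leaving 41/56.
After the west scanner leaves the rate is 1/8 per minute; the remaining 41/56 takes 41/7 minutes.
Total = 1 + 41/7 = 48/7 minutes.

48/7 minutes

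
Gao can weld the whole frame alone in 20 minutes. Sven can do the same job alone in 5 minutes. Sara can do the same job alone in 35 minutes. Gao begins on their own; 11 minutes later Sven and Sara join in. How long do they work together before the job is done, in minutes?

In the first 11 minutes Gao alone does 11/20 of the job, leaving 9/20.
Once everyone is working, combined rate: 1/20 + 1/5 + 1/35 = (7 + 28 + 4)/140 = 39/140 per minute.
Remaining 9/20 at 39/140 per minute takes 21/13 minutes.

21/13 minutes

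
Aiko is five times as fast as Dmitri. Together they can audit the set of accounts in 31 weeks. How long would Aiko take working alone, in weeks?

186/5 weeks

Let Dmitri's rate be r; then Aiko's rate is 5r, so together (5 + 1)r = 6r = 1/31.
Thus r = 1/186 per week.
Dmitri alone: 186 weeks; Aiko alone: 186/5 weeks.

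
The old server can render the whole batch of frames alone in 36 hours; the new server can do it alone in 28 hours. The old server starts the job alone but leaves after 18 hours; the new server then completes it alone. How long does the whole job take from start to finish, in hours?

32 hours

In 18 hours the old server does 18/36 = 1/2 of the job, leaving 1/2.
The new server works at 1/28 per hour, so finishing takes 1/2 ÷ 1/28 = 14 hours.
Total time = 18 + 14 = 32 hours.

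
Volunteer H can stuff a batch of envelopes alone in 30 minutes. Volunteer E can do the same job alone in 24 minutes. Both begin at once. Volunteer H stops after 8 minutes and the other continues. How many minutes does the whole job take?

In the first 8 minutes the combined rate is 3/40, so 3/5 of the job is done, leaving 2/5.
After volunteer H leaves the rate is 1/24 per minute; the remaining 2/5 takes 48/5 minutes.
Total = 8 + 48/5 = 88/5 minutes.

88/5 minutes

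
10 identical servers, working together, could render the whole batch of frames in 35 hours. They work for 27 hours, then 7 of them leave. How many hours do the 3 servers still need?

80/3 hours

One server does 1/350 of the job per hour.
After 27 hours with 10 servers, 27/35 is done (8/35 left).
With 3 servers the rate is 3/350, so the rest takes 8/35 ÷ 3/350 = 80/3 hours.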